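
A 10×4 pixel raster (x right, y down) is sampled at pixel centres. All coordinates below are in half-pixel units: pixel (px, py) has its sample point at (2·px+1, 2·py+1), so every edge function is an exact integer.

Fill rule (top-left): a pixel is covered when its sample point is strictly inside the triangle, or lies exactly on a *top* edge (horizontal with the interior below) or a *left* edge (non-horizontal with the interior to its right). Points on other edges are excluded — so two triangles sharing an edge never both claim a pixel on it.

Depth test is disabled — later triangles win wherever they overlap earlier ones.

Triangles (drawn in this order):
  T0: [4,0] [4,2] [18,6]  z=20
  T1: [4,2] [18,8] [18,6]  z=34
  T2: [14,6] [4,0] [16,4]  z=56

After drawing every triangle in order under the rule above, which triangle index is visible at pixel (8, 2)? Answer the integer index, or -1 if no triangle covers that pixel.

T0:
  2·area = 28  (B↔C swapped to make it positive)
  edge (4, 0)→(18, 6): d=(14,6) right/bottom  bias=-1
  edge (18, 6)→(4, 2): d=(-14,-4) top-left  bias=+0
  edge (4, 2)→(4, 0): d=(0,-2) top-left  bias=+0
    (2,0)@(5, 1): e=[8,18,2] → X
    (3,0)@(7, 1): e=[-4,26,6] → .
    (2,1)@(5, 3): e=[36,-10,2] → .
    (4,1)@(9, 3): e=[12,6,10] → X
    (5,1)@(11, 3): e=[0,14,14] → .  [on edge]
    (4,2)@(9, 5): e=[40,-22,10] → .
    (7,2)@(15, 5): e=[4,2,22] → X
    (8,2)@(17, 5): e=[-8,10,26] → .
    (7,3)@(15, 7): e=[32,-26,22] → .
  covered (3 px):
    . . X . . . . . . .
    . . . . X . . . . .
    . . . . . . . X . .
    . . . . . . . . . .
T1:
  2·area = 28  (B↔C swapped to make it positive)
  edge (4, 2)→(18, 6): d=(14,4) right/bottom  bias=-1
  edge (18, 6)→(18, 8): d=(0,2) right/bottom  bias=-1
  edge (18, 8)→(4, 2): d=(-14,-6) top-left  bias=+0
    (3,1)@(7, 3): e=[2,22,4] → X
    (4,1)@(9, 3): e=[-6,18,16] → .
    (3,2)@(7, 5): e=[30,22,-24] → .
    (5,2)@(11, 5): e=[14,14,0] → X  [on edge]
    (6,2)@(13, 5): e=[6,10,12] → X
    (7,2)@(15, 5): e=[-2,6,24] → .
    (5,3)@(11, 7): e=[42,14,-28] → .
    (6,3)@(13, 7): e=[34,10,-16] → .
    (8,3)@(17, 7): e=[18,2,8] → X
    (9,3)@(19, 7): e=[10,-2,20] → .
  covered (4 px):
    . . . . . . . . . .
    . . . X . . . . . .
    . . . . . X X . . .
    . . . . . . . . X .
T2:
  2·area = 32
  edge (14, 6)→(4, 0): d=(-10,-6) top-left  bias=+0
  edge (4, 0)→(16, 4): d=(12,4) right/bottom  bias=-1
  edge (16, 4)→(14, 6): d=(-2,2) right/bottom  bias=-1
    (3,0)@(7, 1): e=[8,0,24] → .  [on edge]
    (9,0)@(19, 1): e=[80,-48,0] → .  [on edge]
    (4,1)@(9, 3): e=[0,16,16] → X  [on edge]
    (5,1)@(11, 3): e=[12,8,12] → X
    (6,1)@(13, 3): e=[24,0,8] → .  [on edge]
    (8,1)@(17, 3): e=[48,-16,0] → .  [on edge]
    (4,2)@(9, 5): e=[-20,40,12] → .
    (5,2)@(11, 5): e=[-8,32,8] → .
    (6,2)@(13, 5): e=[4,24,4] → X
    (7,2)@(15, 5): e=[16,16,0] → .  [on edge]
    (9,2)@(19, 5): e=[40,0,-8] → .  [on edge]
    (6,3)@(13, 7): e=[-16,48,0] → .  [on edge]
  covered (3 px):
    . . . . . . . . . .
    . . . . X X . . . .
    . . . . . . X . . .
    . . . . . . . . . .

Z-buffer (winner per pixel, '.' = empty):
  . . 0 . . . . . . .
  . . . 1 2 2 . . . .
  . . . . . 1 2 0 . .
  . . . . . . . . 1 .

Result: -1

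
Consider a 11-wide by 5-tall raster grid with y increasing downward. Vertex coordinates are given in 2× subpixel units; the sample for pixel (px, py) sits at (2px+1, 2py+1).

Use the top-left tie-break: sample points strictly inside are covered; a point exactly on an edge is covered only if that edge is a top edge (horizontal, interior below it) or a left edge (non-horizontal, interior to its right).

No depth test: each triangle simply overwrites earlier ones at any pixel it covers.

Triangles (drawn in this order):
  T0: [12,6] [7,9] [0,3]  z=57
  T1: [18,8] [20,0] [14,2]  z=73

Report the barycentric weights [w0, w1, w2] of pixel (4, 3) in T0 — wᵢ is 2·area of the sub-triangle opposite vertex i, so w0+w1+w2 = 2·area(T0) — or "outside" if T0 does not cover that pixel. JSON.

T0:
  2·area = 51
  edge (12, 6)→(7, 9): d=(-5,3) right/bottom  bias=-1
  edge (7, 9)→(0, 3): d=(-7,-6) top-left  bias=+0
  edge (0, 3)→(12, 6): d=(12,3) right/bottom  bias=-1
    (8,1)@(17, 3): e=[0,102,-51] → .  [on edge]
    (1,2)@(3, 5): e=[32,4,15] → X
    (2,2)@(5, 5): e=[26,16,9] → X
    (3,2)@(7, 5): e=[20,28,3] → X
    (4,2)@(9, 5): e=[14,40,-3] → .
    (1,3)@(3, 7): e=[22,-10,39] → .
    (2,3)@(5, 7): e=[16,2,33] → X
    (4,3)@(9, 7): e=[4,26,21] → X
    (5,3)@(11, 7): e=[-2,38,15] → .
    (2,4)@(5, 9): e=[6,-12,57] → .
    (3,4)@(7, 9): e=[0,0,51] → .  [on edge]
    (4,4)@(9, 9): e=[-6,12,45] → .
  covered (6 px):
    . . . . . . . . . . .
    . . . . . . . . . . .
    . X X X . . . . . . .
    . . X X X . . . . . .
    . . . . . . . . . . .
T1:
  2·area = 44  (B↔C swapped to make it positive)
  edge (18, 8)→(14, 2): d=(-4,-6) top-left  bias=+0
  edge (14, 2)→(20, 0): d=(6,-2) top-left  bias=+0
  edge (20, 0)→(18, 8): d=(-2,8) right/bottom  bias=-1
    (8,0)@(17, 1): e=[22,0,22] → X  [on edge]
    (9,0)@(19, 1): e=[34,4,6] → X
    (10,0)@(21, 1): e=[46,8,-10] → .
    (5,1)@(11, 3): e=[-22,0,66] → .  [on edge]
    (7,1)@(15, 3): e=[2,8,34] → X
    (10,1)@(21, 3): e=[38,20,-14] → .
    (2,2)@(5, 5): e=[-66,0,110] → .  [on edge]
    (7,2)@(15, 5): e=[-6,20,30] → .
    (8,2)@(17, 5): e=[6,24,14] → X
    (9,2)@(19, 5): e=[18,28,-2] → .
    (8,3)@(17, 7): e=[-2,36,10] → .
  covered (6 px):
    . . . . . . . . X X .
    . . . . . . . X X X .
    . . . . . . . . X . .
    . . . . . . . . . . .
    . . . . . . . . . . .

Final: [26,21,4]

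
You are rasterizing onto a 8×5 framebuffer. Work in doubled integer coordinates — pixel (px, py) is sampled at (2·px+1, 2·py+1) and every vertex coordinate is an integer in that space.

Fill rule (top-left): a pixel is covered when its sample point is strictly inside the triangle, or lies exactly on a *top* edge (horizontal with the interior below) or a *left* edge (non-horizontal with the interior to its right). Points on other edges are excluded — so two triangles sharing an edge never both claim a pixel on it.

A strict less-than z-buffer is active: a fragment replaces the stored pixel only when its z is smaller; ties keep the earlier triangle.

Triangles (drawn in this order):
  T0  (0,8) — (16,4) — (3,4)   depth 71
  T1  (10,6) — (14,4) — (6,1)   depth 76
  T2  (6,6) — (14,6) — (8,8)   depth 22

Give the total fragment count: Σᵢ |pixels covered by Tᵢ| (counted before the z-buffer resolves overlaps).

T0:
  2·area = 52  (B↔C swapped to make it positive)
  edge (0, 8)→(3, 4): d=(3,-4) top-left  bias=+0
  edge (3, 4)→(16, 4): d=(13,0) top-left  bias=+0
  edge (16, 4)→(0, 8): d=(-16,4) right/bottom  bias=-1
    (1,2)@(3, 5): e=[3,13,36] → #
    (2,2)@(5, 5): e=[11,13,28] → #
    (3,2)@(7, 5): e=[19,13,20] → #
    (4,2)@(9, 5): e=[27,13,12] → #
    (5,2)@(11, 5): e=[35,13,4] → #
    (6,2)@(13, 5): e=[43,13,-4] → ·
    (0,3)@(1, 7): e=[1,39,12] → #
    (2,3)@(5, 7): e=[17,39,-4] → ·
    (3,3)@(7, 7): e=[25,39,-12] → ·
    (4,3)@(9, 7): e=[33,39,-20] → ·
    (5,3)@(11, 7): e=[41,39,-28] → ·
    (0,4)@(1, 9): e=[7,65,-20] → ·
  covered (7 px):
    · · · · · · · ·
    · · · · · · · ·
    · # # # # # · ·
    # # · · · · · ·
    · · · · · · · ·
T1:
  2·area = 28  (B↔C swapped to make it positive)
  edge (10, 6)→(6, 1): d=(-4,-5) top-left  bias=+0
  edge (6, 1)→(14, 4): d=(8,3) right/bottom  bias=-1
  edge (14, 4)→(10, 6): d=(-4,2) right/bottom  bias=-1
    (4,1)@(9, 3): e=[7,7,14] → #
    (5,1)@(11, 3): e=[17,1,10] → #
    (6,1)@(13, 3): e=[27,-5,6] → ·
    (4,2)@(9, 5): e=[-1,23,6] → ·
    (5,2)@(11, 5): e=[9,17,2] → #
    (6,2)@(13, 5): e=[19,11,-2] → ·
    (5,3)@(11, 7): e=[1,33,-6] → ·
  covered (3 px):
    · · · · · · · ·
    · · · · # # · ·
    · · · · · # · ·
    · · · · · · · ·
    · · · · · · · ·
T2:
  2·area = 16
  edge (6, 6)→(14, 6): d=(8,0) top-left  bias=+0
  edge (14, 6)→(8, 8): d=(-6,2) right/bottom  bias=-1
  edge (8, 8)→(6, 6): d=(-2,-2) top-left  bias=+0
    (0,0)@(1, 1): e=[-40,56,0] → ·  [on edge]
    (1,1)@(3, 3): e=[-24,40,0] → ·  [on edge]
    (2,2)@(5, 5): e=[-8,24,0] → ·  [on edge]
    (3,3)@(7, 7): e=[8,8,0] → #  [on edge]
    (4,3)@(9, 7): e=[8,4,4] → #
    (5,3)@(11, 7): e=[8,0,8] → ·  [on edge]
    (2,4)@(5, 9): e=[24,0,-8] → ·  [on edge]
    (3,4)@(7, 9): e=[24,-4,-4] → ·
    (4,4)@(9, 9): e=[24,-8,0] → ·  [on edge]
  covered (2 px):
    · · · · · · · ·
    · · · · · · · ·
    · · · · · · · ·
    · · · # # · · ·
    · · · · · · · ·

Result: 12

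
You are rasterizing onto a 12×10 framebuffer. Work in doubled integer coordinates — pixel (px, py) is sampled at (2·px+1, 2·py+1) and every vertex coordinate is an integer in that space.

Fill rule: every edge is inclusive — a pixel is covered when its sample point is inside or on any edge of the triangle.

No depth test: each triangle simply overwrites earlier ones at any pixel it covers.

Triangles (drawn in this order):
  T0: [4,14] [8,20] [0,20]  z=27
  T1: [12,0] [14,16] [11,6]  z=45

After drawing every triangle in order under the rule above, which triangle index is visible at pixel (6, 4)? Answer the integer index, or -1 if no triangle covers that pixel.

T0:
  2·area = 48
  edge (4, 14)→(8, 20): d=(4,6) inclusive
  edge (8, 20)→(0, 20): d=(-8,0) inclusive
  edge (0, 20)→(4, 14): d=(4,-6) inclusive
    (1,8)@(3, 17): e=[18,24,6] → X
    (2,8)@(5, 17): e=[6,24,18] → X
    (3,8)@(7, 17): e=[-6,24,30] → .
    (0,9)@(1, 19): e=[38,8,2] → X
    (3,9)@(7, 19): e=[2,8,38] → X
    (4,9)@(9, 19): e=[-10,8,50] → .
  covered (6 px):
    . . . . . . . . . . . .
    . . . . . . . . . . . .
    . . . . . . . . . . . .
    . . . . . . . . . . . .
    . . . . . . . . . . . .
    . . . . . . . . . . . .
    . . . . . . . . . . . .
    . . . . . . . . . . . .
    . X X . . . . . . . . .
    X X X X . . . . . . . .
T1:
  2·area = 28
  edge (12, 0)→(14, 16): d=(2,16) inclusive
  edge (14, 16)→(11, 6): d=(-3,-10) inclusive
  edge (11, 6)→(12, 0): d=(1,-6) inclusive
    (6,4)@(13, 9): e=[2,11,15] → X
    (7,4)@(15, 9): e=[-30,31,27] → .
    (6,5)@(13, 11): e=[6,5,17] → X
    (7,5)@(15, 11): e=[-26,25,29] → .
    (6,6)@(13, 13): e=[10,-1,19] → .
  covered (2 px):
    . . . . . . . . . . . .
    . . . . . . . . . . . .
    . . . . . . . . . . . .
    . . . . . . . . . . . .
    . . . . . . X . . . . .
    . . . . . . X . . . . .
    . . . . . . . . . . . .
    . . . . . . . . . . . .
    . . . . . . . . . . . .
    . . . . . . . . . . . .

Z-buffer (winner per pixel, '.' = empty):
  . . . . . . . . . . . .
  . . . . . . . . . . . .
  . . . . . . . . . . . .
  . . . . . . . . . . . .
  . . . . . . 1 . . . . .
  . . . . . . 1 . . . . .
  . . . . . . . . . . . .
  . . . . . . . . . . . .
  . 0 0 . . . . . . . . .
  0 0 0 0 . . . . . . . .

Final: 1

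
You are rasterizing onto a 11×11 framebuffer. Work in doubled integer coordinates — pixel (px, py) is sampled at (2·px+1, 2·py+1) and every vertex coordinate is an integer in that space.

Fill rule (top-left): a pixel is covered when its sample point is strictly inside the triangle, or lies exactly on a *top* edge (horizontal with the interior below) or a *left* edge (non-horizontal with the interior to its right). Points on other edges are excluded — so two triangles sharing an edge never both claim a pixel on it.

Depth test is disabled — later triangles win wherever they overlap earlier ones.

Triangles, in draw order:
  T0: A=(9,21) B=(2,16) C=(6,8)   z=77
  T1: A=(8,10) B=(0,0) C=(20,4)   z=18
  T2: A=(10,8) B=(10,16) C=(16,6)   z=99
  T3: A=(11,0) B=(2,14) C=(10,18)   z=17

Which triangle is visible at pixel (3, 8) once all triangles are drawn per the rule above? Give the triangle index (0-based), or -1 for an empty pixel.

T0:
  2·area = 76
  edge (9, 21)→(2, 16): d=(-7,-5) top-left  bias=+0
  edge (2, 16)→(6, 8): d=(4,-8) top-left  bias=+0
  edge (6, 8)→(9, 21): d=(3,13) right/bottom  bias=-1
    (2,5)@(5, 11): e=[50,4,22] → #
    (3,5)@(7, 11): e=[60,20,-4] → ·
    (2,6)@(5, 13): e=[36,12,28] → #
    (3,6)@(7, 13): e=[46,28,2] → #
    (4,6)@(9, 13): e=[56,44,-24] → ·
    (1,7)@(3, 15): e=[12,4,60] → #
    (4,7)@(9, 15): e=[42,52,-18] → ·
    (1,8)@(3, 17): e=[-2,12,66] → ·
    (2,8)@(5, 17): e=[8,28,40] → #
    (4,8)@(9, 17): e=[28,60,-12] → ·
    (2,9)@(5, 19): e=[-6,36,46] → ·
    (3,9)@(7, 19): e=[4,52,20] → #
    (4,10)@(9, 21): e=[0,76,0] → ·  [on edge]
  covered (9 px):
    · · · · · · · · · · ·
    · · · · · · · · · · ·
    · · · · · · · · · · ·
    · · · · · · · · · · ·
    · · · · · · · · · · ·
    · · # · · · · · · · ·
    · · # # · · · · · · ·
    · # # # · · · · · · ·
    · · # # · · · · · · ·
    · · · # · · · · · · ·
    · · · · · · · · · · ·
T1:
  2·area = 168
  edge (8, 10)→(0, 0): d=(-8,-10) top-left  bias=+0
  edge (0, 0)→(20, 4): d=(20,4) right/bottom  bias=-1
  edge (20, 4)→(8, 10): d=(-12,6) right/bottom  bias=-1
    (0,0)@(1, 1): e=[2,16,150] → #
    (1,0)@(3, 1): e=[22,8,138] → #
    (2,0)@(5, 1): e=[42,0,126] → ·  [on edge]
    (0,1)@(1, 3): e=[-14,56,126] → ·
    (1,1)@(3, 3): e=[6,48,114] → #
    (2,1)@(5, 3): e=[26,40,102] → #
    (3,1)@(7, 3): e=[46,32,90] → #
    (4,1)@(9, 3): e=[66,24,78] → #
    (5,1)@(11, 3): e=[86,16,66] → #
    (6,1)@(13, 3): e=[106,8,54] → #
    (7,1)@(15, 3): e=[126,0,42] → ·  [on edge]
    (1,2)@(3, 5): e=[-10,88,90] → ·
  covered (20 px):
    # # · · · · · · · · ·
    · # # # # # # · · · ·
    · · # # # # # # # · ·
    · · · # # # # · · · ·
    · · · · # · · · · · ·
    · · · · · · · · · · ·
    · · · · · · · · · · ·
    · · · · · · · · · · ·
    · · · · · · · · · · ·
    · · · · · · · · · · ·
    · · · · · · · · · · ·
T2:
  2·area = 48  (B↔C swapped to make it positive)
  edge (10, 8)→(16, 6): d=(6,-2) top-left  bias=+0
  edge (16, 6)→(10, 16): d=(-6,10) right/bottom  bias=-1
  edge (10, 16)→(10, 8): d=(0,-8) top-left  bias=+0
    (9,0)@(19, 1): e=[-24,0,72] → ·  [on edge]
    (9,2)@(19, 5): e=[0,-24,72] → ·  [on edge]
    (6,3)@(13, 7): e=[0,24,24] → #  [on edge]
    (7,3)@(15, 7): e=[4,4,40] → #
    (8,3)@(17, 7): e=[8,-16,56] → ·
    (3,4)@(7, 9): e=[0,72,-24] → ·  [on edge]
    (5,4)@(11, 9): e=[8,32,8] → #
    (7,4)@(15, 9): e=[16,-8,40] → ·
    (0,5)@(1, 11): e=[0,120,-72] → ·  [on edge]
    (5,5)@(11, 11): e=[20,20,8] → #
    (6,5)@(13, 11): e=[24,0,24] → ·  [on edge]
    (5,6)@(11, 13): e=[32,8,8] → #
    (3,10)@(7, 21): e=[72,0,-24] → ·  [on edge]
  covered (6 px):
    · · · · · · · · · · ·
    · · · · · · · · · · ·
    · · · · · · · · · · ·
    · · · · · · # # · · ·
    · · · · · # # · · · ·
    · · · · · # · · · · ·
    · · · · · # · · · · ·
    · · · · · · · · · · ·
    · · · · · · · · · · ·
    · · · · · · · · · · ·
    · · · · · · · · · · ·
T3:
  2·area = 148  (B↔C swapped to make it positive)
  edge (11, 0)→(10, 18): d=(-1,18) right/bottom  bias=-1
  edge (10, 18)→(2, 14): d=(-8,-4) top-left  bias=+0
  edge (2, 14)→(11, 0): d=(9,-14) top-left  bias=+0
    (4,2)@(9, 5): e=[31,100,17] → #
    (5,2)@(11, 5): e=[-5,108,45] → ·
    (3,3)@(7, 7): e=[65,76,7] → #
    (5,3)@(11, 7): e=[-7,92,63] → ·
    (3,4)@(7, 9): e=[63,60,25] → #
    (5,4)@(11, 9): e=[-9,76,81] → ·
    (2,5)@(5, 11): e=[97,36,15] → #
    (5,5)@(11, 11): e=[-11,60,99] → ·
    (1,6)@(3, 13): e=[131,12,5] → #
    (5,6)@(11, 13): e=[-13,44,117] → ·
    (1,7)@(3, 15): e=[129,-4,23] → ·
    (2,7)@(5, 15): e=[93,4,51] → #
  covered (16 px):
    · · · · · · · · · · ·
    · · · · · · · · · · ·
    · · · · # · · · · · ·
    · · · # # · · · · · ·
    · · · # # · · · · · ·
    · · # # # · · · · · ·
    · # # # # · · · · · ·
    · · # # # · · · · · ·
    · · · · # · · · · · ·
    · · · · · · · · · · ·
    · · · · · · · · · · ·

Z-buffer (winner per pixel, '.' = empty):
  1 1 . . . . . . . . .
  . 1 1 1 1 1 1 . . . .
  . . 1 1 3 1 1 1 1 . .
  . . . 3 3 1 2 2 . . .
  . . . 3 3 2 2 . . . .
  . . 3 3 3 2 . . . . .
  . 3 3 3 3 2 . . . . .
  . 0 3 3 3 . . . . . .
  . . 0 0 3 . . . . . .
  . . . 0 . . . . . . .
  . . . . . . . . . . .

Final: 0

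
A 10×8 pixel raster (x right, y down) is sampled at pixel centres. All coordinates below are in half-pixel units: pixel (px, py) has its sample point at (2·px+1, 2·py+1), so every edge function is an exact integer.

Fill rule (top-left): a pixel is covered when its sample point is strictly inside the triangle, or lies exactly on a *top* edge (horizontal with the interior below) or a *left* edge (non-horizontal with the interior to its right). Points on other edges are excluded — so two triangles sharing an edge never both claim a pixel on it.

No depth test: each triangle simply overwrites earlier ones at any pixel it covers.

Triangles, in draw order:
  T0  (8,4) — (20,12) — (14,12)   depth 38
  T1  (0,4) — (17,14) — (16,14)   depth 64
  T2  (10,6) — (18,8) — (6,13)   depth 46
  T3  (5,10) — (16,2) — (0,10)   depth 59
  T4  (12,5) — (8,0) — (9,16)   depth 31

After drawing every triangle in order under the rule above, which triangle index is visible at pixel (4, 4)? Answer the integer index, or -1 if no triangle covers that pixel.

T0:
  2·area = 48
  edge (8, 4)→(20, 12): d=(12,8) right/bottom  bias=-1
  edge (20, 12)→(14, 12): d=(-6,0) right/bottom  bias=-1
  edge (14, 12)→(8, 4): d=(-6,-8) top-left  bias=+0
    (4,2)@(9, 5): e=[4,42,2] → X
    (5,2)@(11, 5): e=[-12,42,18] → .
    (4,3)@(9, 7): e=[28,30,-10] → .
    (5,3)@(11, 7): e=[12,30,6] → X
    (6,3)@(13, 7): e=[-4,30,22] → .
    (5,4)@(11, 9): e=[36,18,-6] → .
    (6,4)@(13, 9): e=[20,18,10] → X
    (7,4)@(15, 9): e=[4,18,26] → X
    (8,4)@(17, 9): e=[-12,18,42] → .
    (6,5)@(13, 11): e=[44,6,-2] → .
    (7,5)@(15, 11): e=[28,6,14] → X
    (8,5)@(17, 11): e=[12,6,30] → X
  covered (6 px):
    . . . . . . . . . .
    . . . . . . . . . .
    . . . . X . . . . .
    . . . . . X . . . .
    . . . . . . X X . .
    . . . . . . . X X .
    . . . . . . . . . .
    . . . . . . . . . .
T1:
  2·area = 10
  edge (0, 4)→(17, 14): d=(17,10) right/bottom  bias=-1
  edge (17, 14)→(16, 14): d=(-1,0) right/bottom  bias=-1
  edge (16, 14)→(0, 4): d=(-16,-10) top-left  bias=+0
    (2,3)@(5, 7): e=[1,7,2] → X
    (3,3)@(7, 7): e=[-19,7,22] → .
    (2,4)@(5, 9): e=[35,5,-30] → .
    (7,6)@(15, 13): e=[3,1,6] → X
    (8,6)@(17, 13): e=[-17,1,26] → .
    (7,7)@(15, 15): e=[37,-1,-26] → .
  covered (2 px):
    . . . . . . . . . .
    . . . . . . . . . .
    . . . . . . . . . .
    . . X . . . . . . .
    . . . . . . . . . .
    . . . . . . . . . .
    . . . . . . . X . .
    . . . . . . . . . .
T2:
  2·area = 64
  edge (10, 6)→(18, 8): d=(8,2) right/bottom  bias=-1
  edge (18, 8)→(6, 13): d=(-12,5) right/bottom  bias=-1
  edge (6, 13)→(10, 6): d=(4,-7) top-left  bias=+0
    (5,3)@(11, 7): e=[6,47,11] → X
    (6,3)@(13, 7): e=[2,37,25] → X
    (7,3)@(15, 7): e=[-2,27,39] → .
    (4,4)@(9, 9): e=[26,33,5] → X
    (7,4)@(15, 9): e=[14,3,47] → X
    (8,4)@(17, 9): e=[10,-7,61] → .
    (4,5)@(9, 11): e=[42,9,13] → X
    (5,5)@(11, 11): e=[38,-1,27] → .
    (6,5)@(13, 11): e=[34,-11,41] → .
    (7,5)@(15, 11): e=[30,-21,55] → .
    (4,6)@(9, 13): e=[58,-15,21] → .
  covered (7 px):
    . . . . . . . . . .
    . . . . . . . . . .
    . . . . . . . . . .
    . . . . . X X . . .
    . . . . X X X X . .
    . . . . X . . . . .
    . . . . . . . . . .
    . . . . . . . . . .
T3:
  2·area = 40  (B↔C swapped to make it positive)
  edge (5, 10)→(0, 10): d=(-5,0) right/bottom  bias=-1
  edge (0, 10)→(16, 2): d=(16,-8) top-left  bias=+0
  edge (16, 2)→(5, 10): d=(-11,8) right/bottom  bias=-1
    (5,2)@(11, 5): e=[25,8,7] → X
    (6,2)@(13, 5): e=[25,24,-9] → .
    (3,3)@(7, 7): e=[15,8,17] → X
    (4,3)@(9, 7): e=[15,24,1] → X
    (5,3)@(11, 7): e=[15,40,-15] → .
    (1,4)@(3, 9): e=[5,8,27] → X
    (2,4)@(5, 9): e=[5,24,11] → X
    (3,4)@(7, 9): e=[5,40,-5] → .
    (4,4)@(9, 9): e=[5,56,-21] → .
    (1,5)@(3, 11): e=[-5,40,5] → .
    (2,5)@(5, 11): e=[-5,56,-11] → .
  covered (5 px):
    . . . . . . . . . .
    . . . . . . . . . .
    . . . . . X . . . .
    . . . X X . . . . .
    . X X . . . . . . .
    . . . . . . . . . .
    . . . . . . . . . .
    . . . . . . . . . .
T4:
  2·area = 59  (B↔C swapped to make it positive)
  edge (12, 5)→(9, 16): d=(-3,11) right/bottom  bias=-1
  edge (9, 16)→(8, 0): d=(-1,-16) top-left  bias=+0
  edge (8, 0)→(12, 5): d=(4,5) right/bottom  bias=-1
    (4,1)@(9, 3): e=[39,13,7] → X
    (5,1)@(11, 3): e=[17,45,-3] → .
    (4,2)@(9, 5): e=[33,11,15] → X
    (5,2)@(11, 5): e=[11,43,5] → X
    (6,2)@(13, 5): e=[-11,75,-5] → .
    (4,3)@(9, 7): e=[27,9,23] → X
    (6,3)@(13, 7): e=[-17,73,3] → .
    (4,4)@(9, 9): e=[21,7,31] → X
    (5,4)@(11, 9): e=[-1,39,21] → .
    (4,5)@(9, 11): e=[15,5,39] → X
    (5,5)@(11, 11): e=[-7,37,29] → .
    (4,6)@(9, 13): e=[9,3,47] → X
  covered (9 px):
    . . . . . . . . . .
    . . . . X . . . . .
    . . . . X X . . . .
    . . . . X X . . . .
    . . . . X . . . . .
    . . . . X . . . . .
    . . . . X . . . . .
    . . . . X . . . . .

Z-buffer (winner per pixel, '.' = empty):
  . . . . . . . . . .
  . . . . 4 . . . . .
  . . . . 4 4 . . . .
  . . 1 3 4 4 2 . . .
  . 3 3 . 4 2 2 2 . .
  . . . . 4 . . 0 0 .
  . . . . 4 . . 1 . .
  . . . . 4 . . . . .

Answer: 4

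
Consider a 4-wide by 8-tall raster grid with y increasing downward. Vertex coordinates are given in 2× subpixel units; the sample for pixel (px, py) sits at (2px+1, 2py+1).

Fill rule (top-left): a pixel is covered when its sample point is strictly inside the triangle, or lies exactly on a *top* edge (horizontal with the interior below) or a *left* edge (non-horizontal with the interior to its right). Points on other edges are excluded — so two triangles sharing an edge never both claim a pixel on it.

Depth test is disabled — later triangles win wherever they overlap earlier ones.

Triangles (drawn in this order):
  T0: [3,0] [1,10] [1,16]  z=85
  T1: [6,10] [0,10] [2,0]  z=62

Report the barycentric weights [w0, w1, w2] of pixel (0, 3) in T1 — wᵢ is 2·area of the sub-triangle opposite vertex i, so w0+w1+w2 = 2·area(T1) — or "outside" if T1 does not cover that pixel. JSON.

T0:
  2·area = 12  (B↔C swapped to make it positive)
  edge (3, 0)→(1, 16): d=(-2,16) right/bottom  bias=-1
  edge (1, 16)→(1, 10): d=(0,-6) top-left  bias=+0
  edge (1, 10)→(3, 0): d=(2,-10) top-left  bias=+0
    (0,0)@(1, 1): e=[30,0,-18] → ·  [on edge]
    (0,1)@(1, 3): e=[26,0,-14] → ·  [on edge]
    (0,2)@(1, 5): e=[22,0,-10] → ·  [on edge]
    (0,3)@(1, 7): e=[18,0,-6] → ·  [on edge]
    (0,4)@(1, 9): e=[14,0,-2] → ·  [on edge]
    (0,5)@(1, 11): e=[10,0,2] → █  [on edge]
    (1,5)@(3, 11): e=[-22,12,22] → ·
    (0,6)@(1, 13): e=[6,0,6] → █  [on edge]
    (1,6)@(3, 13): e=[-26,12,26] → ·
    (0,7)@(1, 15): e=[2,0,10] → █  [on edge]
    (1,7)@(3, 15): e=[-30,12,30] → ·
  covered (3 px):
    · · · ·
    · · · ·
    · · · ·
    · · · ·
    · · · ·
    █ · · ·
    █ · · ·
    █ · · ·
T1:
  2·area = 60
  edge (6, 10)→(0, 10): d=(-6,0) right/bottom  bias=-1
  edge (0, 10)→(2, 0): d=(2,-10) top-left  bias=+0
  edge (2, 0)→(6, 10): d=(4,10) right/bottom  bias=-1
    (1,1)@(3, 3): e=[42,16,2] → █
    (2,1)@(5, 3): e=[42,36,-18] → ·
    (0,2)@(1, 5): e=[30,0,30] → █  [on edge]
    (2,2)@(5, 5): e=[30,40,-10] → ·
    (0,3)@(1, 7): e=[18,4,38] → █
    (2,3)@(5, 7): e=[18,44,-2] → ·
    (0,4)@(1, 9): e=[6,8,46] → █
    (2,4)@(5, 9): e=[6,48,6] → █
    (3,4)@(7, 9): e=[6,68,-14] → ·
    (0,5)@(1, 11): e=[-6,12,54] → ·
    (1,5)@(3, 11): e=[-6,32,34] → ·
    (2,5)@(5, 11): e=[-6,52,14] → ·
  covered (8 px):
    · · · ·
    · █ · ·
    █ █ · ·
    █ █ · ·
    █ █ █ ·
    · · · ·
    · · · ·
    · · · ·

Answer: [4,38,18]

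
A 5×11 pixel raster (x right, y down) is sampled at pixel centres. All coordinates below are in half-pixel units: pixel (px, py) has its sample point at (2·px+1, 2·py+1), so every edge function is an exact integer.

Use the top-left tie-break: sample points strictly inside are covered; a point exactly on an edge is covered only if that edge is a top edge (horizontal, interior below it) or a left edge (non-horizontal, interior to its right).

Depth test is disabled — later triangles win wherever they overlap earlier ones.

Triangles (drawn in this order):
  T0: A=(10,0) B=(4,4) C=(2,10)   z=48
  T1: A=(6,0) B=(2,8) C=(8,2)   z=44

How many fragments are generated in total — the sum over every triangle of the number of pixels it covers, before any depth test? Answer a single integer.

T0:
  2·area = 28  (B↔C swapped to make it positive)
  edge (10, 0)→(2, 10): d=(-8,10) right/bottom  bias=-1
  edge (2, 10)→(4, 4): d=(2,-6) top-left  bias=+0
  edge (4, 4)→(10, 0): d=(6,-4) top-left  bias=+0
    (2,0)@(5, 1): e=[42,0,-14] → ·  [on edge]
    (4,0)@(9, 1): e=[2,24,2] → #
    (3,1)@(7, 3): e=[6,16,6] → #
    (4,1)@(9, 3): e=[-14,28,14] → ·
    (2,2)@(5, 5): e=[10,8,10] → #
    (3,2)@(7, 5): e=[-10,20,18] → ·
    (1,3)@(3, 7): e=[14,0,14] → #  [on edge]
    (2,3)@(5, 7): e=[-6,12,22] → ·
    (1,4)@(3, 9): e=[-2,4,26] → ·
    (0,6)@(1, 13): e=[-14,0,42] → ·  [on edge]
  covered (4 px):
    · · · · #
    · · · # ·
    · · # · ·
    · # · · ·
    · · · · ·
    · · · · ·
    · · · · ·
    · · · · ·
    · · · · ·
    · · · · ·
    · · · · ·
T1:
  2·area = 24  (B↔C swapped to make it positive)
  edge (6, 0)→(8, 2): d=(2,2) right/bottom  bias=-1
  edge (8, 2)→(2, 8): d=(-6,6) right/bottom  bias=-1
  edge (2, 8)→(6, 0): d=(4,-8) top-left  bias=+0
    (3,0)@(7, 1): e=[0,12,12] → ·  [on edge]
    (4,0)@(9, 1): e=[-4,0,28] → ·  [on edge]
    (2,1)@(5, 3): e=[8,12,4] → #
    (3,1)@(7, 3): e=[4,0,20] → ·  [on edge]
    (4,1)@(9, 3): e=[0,-12,36] → ·  [on edge]
    (2,2)@(5, 5): e=[12,0,12] → ·  [on edge]
    (1,3)@(3, 7): e=[20,0,4] → ·  [on edge]
    (0,4)@(1, 9): e=[28,0,-4] → ·  [on edge]
  covered (1 px):
    · · · · ·
    · · # · ·
    · · · · ·
    · · · · ·
    · · · · ·
    · · · · ·
    · · · · ·
    · · · · ·
    · · · · ·
    · · · · ·
    · · · · ·

Answer: 5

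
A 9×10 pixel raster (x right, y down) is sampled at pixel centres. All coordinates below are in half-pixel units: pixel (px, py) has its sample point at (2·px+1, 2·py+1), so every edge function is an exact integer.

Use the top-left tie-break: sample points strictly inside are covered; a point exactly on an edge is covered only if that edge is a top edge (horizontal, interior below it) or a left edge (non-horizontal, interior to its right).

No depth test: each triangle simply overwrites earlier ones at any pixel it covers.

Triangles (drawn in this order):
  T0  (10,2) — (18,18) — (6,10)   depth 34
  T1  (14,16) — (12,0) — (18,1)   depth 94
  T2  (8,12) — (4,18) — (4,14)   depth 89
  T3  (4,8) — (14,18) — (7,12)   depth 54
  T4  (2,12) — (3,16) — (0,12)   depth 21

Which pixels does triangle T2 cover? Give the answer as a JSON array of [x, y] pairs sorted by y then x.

T0:
  2·area = 128
  edge (10, 2)→(18, 18): d=(8,16) right/bottom  bias=-1
  edge (18, 18)→(6, 10): d=(-12,-8) top-left  bias=+0
  edge (6, 10)→(10, 2): d=(4,-8) top-left  bias=+0
    (4,2)@(9, 5): e=[40,84,4] → X
    (5,2)@(11, 5): e=[8,100,20] → X
    (6,2)@(13, 5): e=[-24,116,36] → .
    (4,3)@(9, 7): e=[56,60,12] → X
    (6,3)@(13, 7): e=[-8,92,44] → .
    (3,4)@(7, 9): e=[104,20,4] → X
    (6,4)@(13, 9): e=[8,68,52] → X
    (7,4)@(15, 9): e=[-24,84,68] → .
    (3,5)@(7, 11): e=[120,-4,12] → .
    (4,5)@(9, 11): e=[88,12,28] → X
    (7,5)@(15, 11): e=[-8,60,76] → .
    (4,6)@(9, 13): e=[104,-12,36] → .
  covered (16 px):
    . . . . . . . . .
    . . . . . . . . .
    . . . . X X . . .
    . . . . X X . . .
    . . . X X X X . .
    . . . . X X X . .
    . . . . . X X X .
    . . . . . . . X .
    . . . . . . . . X
    . . . . . . . . .
T1:
  2·area = 94
  edge (14, 16)→(12, 0): d=(-2,-16) top-left  bias=+0
  edge (12, 0)→(18, 1): d=(6,1) right/bottom  bias=-1
  edge (18, 1)→(14, 16): d=(-4,15) right/bottom  bias=-1
    (6,0)@(13, 1): e=[14,5,75] → X
    (7,0)@(15, 1): e=[46,3,45] → X
    (8,0)@(17, 1): e=[78,1,15] → X
    (6,1)@(13, 3): e=[10,17,67] → X
    (6,2)@(13, 5): e=[6,29,59] → X
    (8,2)@(17, 5): e=[70,25,-1] → .
    (6,3)@(13, 7): e=[2,41,51] → X
    (8,3)@(17, 7): e=[66,37,-9] → .
    (6,4)@(13, 9): e=[-2,53,43] → .
    (7,4)@(15, 9): e=[30,51,13] → X
    (8,4)@(17, 9): e=[62,49,-17] → .
    (7,5)@(15, 11): e=[26,63,5] → X
  covered (12 px):
    . . . . . . X X X
    . . . . . . X X X
    . . . . . . X X .
    . . . . . . X X .
    . . . . . . . X .
    . . . . . . . X .
    . . . . . . . . .
    . . . . . . . . .
    . . . . . . . . .
    . . . . . . . . .
T2:
  2·area = 16
  edge (8, 12)→(4, 18): d=(-4,6) right/bottom  bias=-1
  edge (4, 18)→(4, 14): d=(0,-4) top-left  bias=+0
  edge (4, 14)→(8, 12): d=(4,-2) top-left  bias=+0
    (3,6)@(7, 13): e=[2,12,2] → X
    (4,6)@(9, 13): e=[-10,20,6] → .
    (2,7)@(5, 15): e=[6,4,6] → X
    (3,7)@(7, 15): e=[-6,12,10] → .
    (2,8)@(5, 17): e=[-2,4,14] → .
  covered (2 px):
    . . . . . . . . .
    . . . . . . . . .
    . . . . . . . . .
    . . . . . . . . .
    . . . . . . . . .
    . . . . . . . . .
    . . . X . . . . .
    . . X . . . . . .
    . . . . . . . . .
    . . . . . . . . .
T3:
  2·area = 10
  edge (4, 8)→(14, 18): d=(10,10) right/bottom  bias=-1
  edge (14, 18)→(7, 12): d=(-7,-6) top-left  bias=+0
  edge (7, 12)→(4, 8): d=(-3,-4) top-left  bias=+0
    (0,2)@(1, 5): e=[0,13,-3] → .  [on edge]
    (1,3)@(3, 7): e=[0,11,-1] → .  [on edge]
    (2,4)@(5, 9): e=[0,9,1] → .  [on edge]
    (3,5)@(7, 11): e=[0,7,3] → .  [on edge]
    (4,6)@(9, 13): e=[0,5,5] → .  [on edge]
    (5,7)@(11, 15): e=[0,3,7] → .  [on edge]
    (6,8)@(13, 17): e=[0,1,9] → .  [on edge]
    (7,9)@(15, 19): e=[0,-1,11] → .  [on edge]
  covered (0 px):
    . . . . . . . . .
    . . . . . . . . .
    . . . . . . . . .
    . . . . . . . . .
    . . . . . . . . .
    . . . . . . . . .
    . . . . . . . . .
    . . . . . . . . .
    . . . . . . . . .
    . . . . . . . . .
T4:
  2·area = 8
  edge (2, 12)→(3, 16): d=(1,4) right/bottom  bias=-1
  edge (3, 16)→(0, 12): d=(-3,-4) top-left  bias=+0
  edge (0, 12)→(2, 12): d=(2,0) top-left  bias=+0
    (0,6)@(1, 13): e=[5,1,2] → X
    (1,6)@(3, 13): e=[-3,9,2] → .
    (0,7)@(1, 15): e=[7,-5,6] → .
  covered (1 px):
    . . . . . . . . .
    . . . . . . . . .
    . . . . . . . . .
    . . . . . . . . .
    . . . . . . . . .
    . . . . . . . . .
    X . . . . . . . .
    . . . . . . . . .
    . . . . . . . . .
    . . . . . . . . .

Final: [[3,6],[2,7]]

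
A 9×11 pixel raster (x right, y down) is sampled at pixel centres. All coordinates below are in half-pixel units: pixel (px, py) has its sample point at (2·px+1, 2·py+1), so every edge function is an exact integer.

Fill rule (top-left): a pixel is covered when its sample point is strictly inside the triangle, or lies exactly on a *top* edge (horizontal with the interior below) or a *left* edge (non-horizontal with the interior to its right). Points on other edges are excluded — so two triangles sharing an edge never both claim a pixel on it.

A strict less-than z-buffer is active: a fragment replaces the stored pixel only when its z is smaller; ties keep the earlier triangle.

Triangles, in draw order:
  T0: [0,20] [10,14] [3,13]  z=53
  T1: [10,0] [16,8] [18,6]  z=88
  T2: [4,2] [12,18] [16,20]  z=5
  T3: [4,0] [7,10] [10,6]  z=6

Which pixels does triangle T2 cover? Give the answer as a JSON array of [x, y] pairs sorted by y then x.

T0:
  2·area = 52  (B↔C swapped to make it positive)
  edge (0, 20)→(3, 13): d=(3,-7) top-left  bias=+0
  edge (3, 13)→(10, 14): d=(7,1) right/bottom  bias=-1
  edge (10, 14)→(0, 20): d=(-10,6) right/bottom  bias=-1
    (7,5)@(15, 11): e=[78,-26,0] → .  [on edge]
    (1,6)@(3, 13): e=[0,0,52] → .  [on edge]
    (1,7)@(3, 15): e=[6,14,32] → X
    (2,7)@(5, 15): e=[20,12,20] → X
    (3,7)@(7, 15): e=[34,10,8] → X
    (4,7)@(9, 15): e=[48,8,-4] → .
    (8,7)@(17, 15): e=[104,0,-52] → .  [on edge]
    (1,8)@(3, 17): e=[12,28,12] → X
    (2,8)@(5, 17): e=[26,26,0] → .  [on edge]
    (3,8)@(7, 17): e=[40,24,-12] → .
    (0,9)@(1, 19): e=[4,44,4] → X
    (1,9)@(3, 19): e=[18,42,-8] → .
  covered (5 px):
    . . . . . . . . .
    . . . . . . . . .
    . . . . . . . . .
    . . . . . . . . .
    . . . . . . . . .
    . . . . . . . . .
    . . . . . . . . .
    . X X X . . . . .
    . X . . . . . . .
    X . . . . . . . .
    . . . . . . . . .
T1:
  2·area = 28  (B↔C swapped to make it positive)
  edge (10, 0)→(18, 6): d=(8,6) right/bottom  bias=-1
  edge (18, 6)→(16, 8): d=(-2,2) right/bottom  bias=-1
  edge (16, 8)→(10, 0): d=(-6,-8) top-left  bias=+0
    (5,0)@(11, 1): e=[2,24,2] → X
    (6,0)@(13, 1): e=[-10,20,18] → .
    (5,1)@(11, 3): e=[18,20,-10] → .
    (6,1)@(13, 3): e=[6,16,6] → X
    (7,1)@(15, 3): e=[-6,12,22] → .
    (6,2)@(13, 5): e=[22,12,-6] → .
    (7,2)@(15, 5): e=[10,8,10] → X
    (8,2)@(17, 5): e=[-2,4,26] → .
    (7,3)@(15, 7): e=[26,4,-2] → .
    (8,3)@(17, 7): e=[14,0,14] → .  [on edge]
    (7,4)@(15, 9): e=[42,0,-14] → .  [on edge]
    (6,5)@(13, 11): e=[70,0,-42] → .  [on edge]
    (5,6)@(11, 13): e=[98,0,-70] → .  [on edge]
    (4,7)@(9, 15): e=[126,0,-98] → .  [on edge]
    (3,8)@(7, 17): e=[154,0,-126] → .  [on edge]
    (2,9)@(5, 19): e=[182,0,-154] → .  [on edge]
    (1,10)@(3, 21): e=[210,0,-182] → .  [on edge]
  covered (3 px):
    . . . . . X . . .
    . . . . . . X . .
    . . . . . . . X .
    . . . . . . . . .
    . . . . . . . . .
    . . . . . . . . .
    . . . . . . . . .
    . . . . . . . . .
    . . . . . . . . .
    . . . . . . . . .
    . . . . . . . . .
T2:
  2·area = 48  (B↔C swapped to make it positive)
  edge (4, 2)→(16, 20): d=(12,18) right/bottom  bias=-1
  edge (16, 20)→(12, 18): d=(-4,-2) top-left  bias=+0
  edge (12, 18)→(4, 2): d=(-8,-16) top-left  bias=+0
    (3,3)@(7, 7): e=[6,34,8] → X
    (4,3)@(9, 7): e=[-30,38,40] → .
    (3,4)@(7, 9): e=[30,26,-8] → .
    (4,5)@(9, 11): e=[18,22,8] → X
    (5,5)@(11, 11): e=[-18,26,40] → .
    (4,6)@(9, 13): e=[42,14,-8] → .
    (5,6)@(11, 13): e=[6,18,24] → X
    (6,6)@(13, 13): e=[-30,22,56] → .
    (5,7)@(11, 15): e=[30,10,8] → X
    (6,7)@(13, 15): e=[-6,14,40] → .
    (5,8)@(11, 17): e=[54,2,-8] → .
    (6,8)@(13, 17): e=[18,6,24] → X
  covered (6 px):
    . . . . . . . . .
    . . . . . . . . .
    . . . . . . . . .
    . . . X . . . . .
    . . . . . . . . .
    . . . . X . . . .
    . . . . . X . . .
    . . . . . X . . .
    . . . . . . X . .
    . . . . . . . X .
    . . . . . . . . .
T3:
  2·area = 42  (B↔C swapped to make it positive)
  edge (4, 0)→(10, 6): d=(6,6) right/bottom  bias=-1
  edge (10, 6)→(7, 10): d=(-3,4) right/bottom  bias=-1
  edge (7, 10)→(4, 0): d=(-3,-10) top-left  bias=+0
    (2,0)@(5, 1): e=[0,35,7] → .  [on edge]
    (2,1)@(5, 3): e=[12,29,1] → X
    (3,1)@(7, 3): e=[0,21,21] → .  [on edge]
    (2,2)@(5, 5): e=[24,23,-5] → .
    (3,2)@(7, 5): e=[12,15,15] → X
    (4,2)@(9, 5): e=[0,7,35] → .  [on edge]
    (3,3)@(7, 7): e=[24,9,9] → X
    (4,3)@(9, 7): e=[12,1,29] → X
    (5,3)@(11, 7): e=[0,-7,49] → .  [on edge]
    (3,4)@(7, 9): e=[36,3,3] → X
    (4,4)@(9, 9): e=[24,-5,23] → .
    (6,4)@(13, 9): e=[0,-21,63] → .  [on edge]
    (7,5)@(15, 11): e=[0,-35,77] → .  [on edge]
    (8,6)@(17, 13): e=[0,-49,91] → .  [on edge]
  covered (5 px):
    . . . . . . . . .
    . . X . . . . . .
    . . . X . . . . .
    . . . X X . . . .
    . . . X . . . . .
    . . . . . . . . .
    . . . . . . . . .
    . . . . . . . . .
    . . . . . . . . .
    . . . . . . . . .
    . . . . . . . . .

Result: [[3,3],[4,5],[5,6],[5,7],[6,8],[7,9]]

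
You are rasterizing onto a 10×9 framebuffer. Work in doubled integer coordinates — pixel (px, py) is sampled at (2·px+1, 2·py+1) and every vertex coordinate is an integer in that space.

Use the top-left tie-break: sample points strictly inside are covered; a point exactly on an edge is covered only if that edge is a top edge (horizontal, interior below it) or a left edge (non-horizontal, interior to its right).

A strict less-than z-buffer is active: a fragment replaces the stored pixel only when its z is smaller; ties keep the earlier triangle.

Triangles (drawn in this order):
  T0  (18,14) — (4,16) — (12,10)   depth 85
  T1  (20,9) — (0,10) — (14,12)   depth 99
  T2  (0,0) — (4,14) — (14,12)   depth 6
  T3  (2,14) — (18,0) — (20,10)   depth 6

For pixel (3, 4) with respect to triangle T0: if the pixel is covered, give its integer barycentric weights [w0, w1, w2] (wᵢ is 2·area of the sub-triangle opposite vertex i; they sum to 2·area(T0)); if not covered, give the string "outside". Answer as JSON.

T0:
  2·area = 68
  edge (18, 14)→(4, 16): d=(-14,2) right/bottom  bias=-1
  edge (4, 16)→(12, 10): d=(8,-6) top-left  bias=+0
  edge (12, 10)→(18, 14): d=(6,4) right/bottom  bias=-1
    (5,5)@(11, 11): e=[56,2,10] → #
    (6,5)@(13, 11): e=[52,14,2] → #
    (7,5)@(15, 11): e=[48,26,-6] → ·
    (4,6)@(9, 13): e=[32,6,30] → #
    (7,6)@(15, 13): e=[20,42,6] → #
    (8,6)@(17, 13): e=[16,54,-2] → ·
    (3,7)@(7, 15): e=[8,10,50] → #
    (5,7)@(11, 15): e=[0,34,34] → ·  [on edge]
    (6,7)@(13, 15): e=[-4,46,26] → ·
    (7,7)@(15, 15): e=[-8,58,18] → ·
    (3,8)@(7, 17): e=[-20,26,62] → ·
    (4,8)@(9, 17): e=[-24,38,54] → ·
  covered (8 px):
    · · · · · · · · · ·
    · · · · · · · · · ·
    · · · · · · · · · ·
    · · · · · · · · · ·
    · · · · · · · · · ·
    · · · · · # # · · ·
    · · · · # # # # · ·
    · · · # # · · · · ·
    · · · · · · · · · ·
T1:
  2·area = 54  (B↔C swapped to make it positive)
  edge (20, 9)→(14, 12): d=(-6,3) right/bottom  bias=-1
  edge (14, 12)→(0, 10): d=(-14,-2) top-left  bias=+0
  edge (0, 10)→(20, 9): d=(20,-1) top-left  bias=+0
    (3,5)@(7, 11): e=[27,0,27] → #  [on edge]
    (4,5)@(9, 11): e=[21,4,29] → #
    (5,5)@(11, 11): e=[15,8,31] → #
    (6,5)@(13, 11): e=[9,12,33] → #
    (7,5)@(15, 11): e=[3,16,35] → #
    (8,5)@(17, 11): e=[-3,20,37] → ·
    (3,6)@(7, 13): e=[15,-28,67] → ·
    (4,6)@(9, 13): e=[9,-24,69] → ·
    (5,6)@(11, 13): e=[3,-20,71] → ·
    (6,6)@(13, 13): e=[-3,-16,73] → ·
    (7,6)@(15, 13): e=[-9,-12,75] → ·
  covered (5 px):
    · · · · · · · · · ·
    · · · · · · · · · ·
    · · · · · · · · · ·
    · · · · · · · · · ·
    · · · · · · · · · ·
    · · · # # # # # · ·
    · · · · · · · · · ·
    · · · · · · · · · ·
    · · · · · · · · · ·
T2:
  2·area = 148  (B↔C swapped to make it positive)
  edge (0, 0)→(14, 12): d=(14,12) right/bottom  bias=-1
  edge (14, 12)→(4, 14): d=(-10,2) right/bottom  bias=-1
  edge (4, 14)→(0, 0): d=(-4,-14) top-left  bias=+0
    (0,0)@(1, 1): e=[2,136,10] → #
    (1,0)@(3, 1): e=[-22,132,38] → ·
    (0,1)@(1, 3): e=[30,116,2] → #
    (1,1)@(3, 3): e=[6,112,30] → #
    (2,1)@(5, 3): e=[-18,108,58] → ·
    (0,2)@(1, 5): e=[58,96,-6] → ·
    (1,2)@(3, 5): e=[34,92,22] → #
    (2,2)@(5, 5): e=[10,88,50] → #
    (3,2)@(7, 5): e=[-14,84,78] → ·
    (1,3)@(3, 7): e=[62,72,14] → #
    (3,3)@(7, 7): e=[14,64,70] → #
    (4,3)@(9, 7): e=[-10,60,98] → ·
    (9,5)@(19, 11): e=[-74,0,222] → ·  [on edge]
    (4,6)@(9, 13): e=[74,0,74] → ·  [on edge]
  covered (18 px):
    # · · · · · · · · ·
    # # · · · · · · · ·
    · # # · · · · · · ·
    · # # # · · · · · ·
    · # # # # · · · · ·
    · · # # # # · · · ·
    · · # # · · · · · ·
    · · · · · · · · · ·
    · · · · · · · · · ·
T3:
  2·area = 188
  edge (2, 14)→(18, 0): d=(16,-14) top-left  bias=+0
  edge (18, 0)→(20, 10): d=(2,10) right/bottom  bias=-1
  edge (20, 10)→(2, 14): d=(-18,4) right/bottom  bias=-1
    (8,0)@(17, 1): e=[2,12,174] → #
    (9,0)@(19, 1): e=[30,-8,166] → ·
    (7,1)@(15, 3): e=[6,36,146] → #
    (9,1)@(19, 3): e=[62,-4,130] → ·
    (6,2)@(13, 5): e=[10,60,118] → #
    (9,2)@(19, 5): e=[94,0,94] → ·  [on edge]
    (5,3)@(11, 7): e=[14,84,90] → #
    (9,3)@(19, 7): e=[126,4,58] → #
    (4,4)@(9, 9): e=[18,108,62] → #
    (3,5)@(7, 11): e=[22,132,34] → #
    (8,5)@(17, 11): e=[162,32,-6] → ·
    (9,5)@(19, 11): e=[190,12,-14] → ·
  covered (23 px):
    · · · · · · · · # ·
    · · · · · · · # # ·
    · · · · · · # # # ·
    · · · · · # # # # #
    · · · · # # # # # #
    · · · # # # # # · ·
    · · # · · · · · · ·
    · · · · · · · · · ·
    · · · · · · · · · ·

Final: "outside"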